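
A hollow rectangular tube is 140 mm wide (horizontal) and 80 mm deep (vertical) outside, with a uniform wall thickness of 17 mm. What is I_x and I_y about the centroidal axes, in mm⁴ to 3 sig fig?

I_x ≈ 5.11 × 10⁶ mm⁴, I_y ≈ 1.37 × 10⁷ mm⁴

Split into non-overlapping primitives; take the origin at the lower-left of the bounding box.
Outer rectangle: 140 × 80, A = 11 200 mm², y = 40 mm, Ī = 5 973 333 mm⁴.
Inner void (subtracted): 106 × 46, A = 4 876 mm², y = 40 mm, Ī = 859 801 mm⁴.
By symmetry the centroid is at mid-height, ȳ = 40 mm.
All pieces are centred on the centroidal x-axis, so I = ΣĪ (holes subtracted) = 5 113 532 mm⁴.
Repeating about the centroidal y-axis gives I_y = 13 727 772 mm⁴.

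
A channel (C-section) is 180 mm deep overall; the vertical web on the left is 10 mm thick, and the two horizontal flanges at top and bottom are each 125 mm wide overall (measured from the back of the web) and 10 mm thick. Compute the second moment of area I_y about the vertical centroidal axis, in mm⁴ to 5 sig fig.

Split into non-overlapping primitives; take the origin at the lower-left of the bounding box.
Web: 10 × 180, A = 1 800 mm², x = 5 mm, Ī = 15 000 mm⁴.
Top flange (beyond web): 115 × 10, A = 1 150 mm², x = 67.5 mm, Ī = 1 267 396 mm⁴.
Bottom flange (beyond web): 115 × 10, A = 1 150 mm², x = 67.5 mm, Ī = 1 267 396 mm⁴.
Centroid: x̄ = ΣA·x / ΣA = 40.06098 mm.
Transfer each piece to the vertical centroidal axis using Ī + A·d² with d = x − 40.06098:
  web: d = -35.06098 mm → contributes +2 227 690 mm⁴
  top flange (beyond web): d = 27.43902 mm → contributes +2 133 231 mm⁴
  bottom flange (beyond web): d = 27.43902 mm → contributes +2 133 231 mm⁴
Total I = 6 494 151 mm⁴.

I_y ≈ 6.4942 × 10⁶ mm⁴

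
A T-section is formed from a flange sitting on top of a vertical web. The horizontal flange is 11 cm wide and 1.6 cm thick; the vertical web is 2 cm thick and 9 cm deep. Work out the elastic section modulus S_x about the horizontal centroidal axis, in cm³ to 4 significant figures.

Treat the section as a set of non-overlapping primitives; coordinates are from the bounding-box lower-left.
Flange: 11 × 1.6, A = 17.6 cm², y = 9.8 cm, Ī = 3.75467 cm⁴.
Web: 2 × 9, A = 18 cm², y = 4.5 cm, Ī = 121.5 cm⁴.
Centroid: ȳ = ΣA·y / ΣA = 7.12022 cm.
Transfer each piece to the horizontal centroidal axis using Ī + A·d² with d = y − 7.12022:
  flange: d = 2.67978 cm → contributes +130.144 cm⁴
  web: d = -2.62022 cm → contributes +245.08 cm⁴
Total I = 375.224 cm⁴.
Extreme fibre distance c = 7.12022 cm; S = I/c = 52.6984 cm³.

S_x ≈ 52.70 cm³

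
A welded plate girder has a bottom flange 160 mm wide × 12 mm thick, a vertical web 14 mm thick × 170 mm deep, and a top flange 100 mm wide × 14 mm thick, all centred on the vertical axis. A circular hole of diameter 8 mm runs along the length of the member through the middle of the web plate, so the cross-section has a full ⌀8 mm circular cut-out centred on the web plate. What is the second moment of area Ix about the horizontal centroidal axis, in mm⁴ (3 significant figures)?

Ix ≈ 3.32 × 10⁷ mm⁴

Decompose the section into non-overlapping parts with the origin at the bottom-left of its bounding rectangle.
Bottom plate: 160 × 12, A = 1 920 mm², y = 6 mm, Ī = 23 040 mm⁴.
Web plate: 14 × 170, A = 2 380 mm², y = 97 mm, Ī = 5 731 833 mm⁴.
Top plate: 100 × 14, A = 1 400 mm², y = 189 mm, Ī = 22 867 mm⁴.
Hole (subtracted): ⌀8, A = 50.265 mm², y = 97 mm, Ī = 201.06 mm⁴.
Centroid: ȳ = ΣA·y / ΣA = 88.872 mm.
Transfer each piece to the horizontal centroidal axis using Ī + A·d² with d = y − 88.872:
  bottom plate: d = -82.872 mm → contributes +13 209 214 mm⁴
  web plate: d = 8.1278 mm → contributes +5 889 059 mm⁴
  top plate: d = 100.13 mm → contributes +14 058 678 mm⁴
  hole: d = 8.1278 mm → contributes −3521.7 mm⁴
Total I = 33 153 430 mm⁴.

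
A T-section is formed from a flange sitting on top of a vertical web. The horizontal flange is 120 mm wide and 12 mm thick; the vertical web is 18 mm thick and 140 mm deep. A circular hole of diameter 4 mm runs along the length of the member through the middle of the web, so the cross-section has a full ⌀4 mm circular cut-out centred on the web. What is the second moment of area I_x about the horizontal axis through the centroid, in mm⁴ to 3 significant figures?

Split into non-overlapping primitives; take the origin at the lower-left of the bounding box.
Flange: 120 × 12, A = 1 440 mm², y = 146 mm, Ī = 17 280 mm⁴.
Web: 18 × 140, A = 2 520 mm², y = 70 mm, Ī = 4 116 000 mm⁴.
Hole (subtracted): ⌀4, A = 12.566 mm², y = 70 mm, Ī = 12.566 mm⁴.
Centroid: ȳ = ΣA·y / ΣA = 97.724 mm.
Transfer each piece to the horizontal axis through the centroid using Ī + A·d² with d = y − 97.724:
  flange: d = 48.276 mm → contributes +3 373 256 mm⁴
  web: d = -27.724 mm → contributes +6 052 971 mm⁴
  hole: d = -27.724 mm → contributes −9671.6 mm⁴
Total I = 9 416 555 mm⁴.

I_x ≈ 9.42 × 10⁶ mm⁴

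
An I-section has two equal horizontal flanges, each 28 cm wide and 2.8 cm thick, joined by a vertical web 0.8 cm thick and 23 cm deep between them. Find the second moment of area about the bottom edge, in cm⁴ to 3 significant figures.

Break the section into simple shapes (no overlaps), measuring from the bottom-left corner of the bounding box.
Bottom flange: 28 × 2.8, A = 78.4 cm², y = 1.4 cm, Ī = 51.221 cm⁴.
Web: 0.8 × 23, A = 18.4 cm², y = 14.3 cm, Ī = 811.13 cm⁴.
Top flange: 28 × 2.8, A = 78.4 cm², y = 27.2 cm, Ī = 51.221 cm⁴.
Transfer each piece to the bottom edge using Ī + A·d² with d = y − 0:
  bottom flange: d = 1.4 cm → contributes +204.89 cm⁴
  web: d = 14.3 cm → contributes +4573.7 cm⁴
  top flange: d = 27.2 cm → contributes +58 055 cm⁴
Total I = 62 833 cm⁴.

I_base ≈ 6.28 × 10⁴ cm⁴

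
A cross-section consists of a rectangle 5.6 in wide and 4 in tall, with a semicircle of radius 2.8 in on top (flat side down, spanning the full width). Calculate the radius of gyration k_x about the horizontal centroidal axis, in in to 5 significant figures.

k_x ≈ 1.8389 in

Break the section into simple shapes (no overlaps), measuring from the bottom-left corner of the bounding box.
Rectangular body: 5.6 × 4, A = 22.4 in², y = 2 in, Ī = 29.86667 in⁴.
Semicircular cap: semicircle r = 2.8, A = 12.31504 in², y = 5.188357 in, Ī = 6.746277 in⁴.
Centroid: ȳ = ΣA·y / ΣA = 3.131059 in.
Transfer each piece to the horizontal centroidal axis using Ī + A·d² with d = y − 3.131059:
  rectangular body: d = -1.131059 in → contributes +58.52285 in⁴
  semicircular cap: d = 2.057298 in → contributes +58.8694 in⁴
Total I = 117.3922 in⁴.
Radius of gyration: k = √(I/A) = √(117.3922 / 34.71504) = 1.838912 in.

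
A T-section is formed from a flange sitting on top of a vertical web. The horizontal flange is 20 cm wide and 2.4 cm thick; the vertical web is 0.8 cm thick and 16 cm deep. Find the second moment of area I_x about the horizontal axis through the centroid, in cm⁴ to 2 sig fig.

I_x ≈ 1200 cm⁴

Break the section into simple shapes (no overlaps), measuring from the bottom-left corner of the bounding box.
Flange: 20 × 2.4, A = 48 cm², y = 17.2 cm, Ī = 23.04 cm⁴.
Web: 0.8 × 16, A = 12.8 cm², y = 8 cm, Ī = 273.1 cm⁴.
Centroid: ȳ = ΣA·y / ΣA = 15.26 cm.
Transfer each piece to the horizontal axis through the centroid using Ī + A·d² with d = y − 15.26:
  flange: d = 1.937 cm → contributes +203.1 cm⁴
  web: d = -7.263 cm → contributes +948.3 cm⁴
Total I = 1 151 cm⁴.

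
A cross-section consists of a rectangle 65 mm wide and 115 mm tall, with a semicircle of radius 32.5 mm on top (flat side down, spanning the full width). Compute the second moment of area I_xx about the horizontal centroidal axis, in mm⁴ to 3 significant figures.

I_xx ≈ 1.53 × 10⁷ mm⁴

Decompose the section into non-overlapping parts with the origin at the bottom-left of its bounding rectangle.
Rectangular body: 65 × 115, A = 7 475 mm², y = 57.5 mm, Ī = 8 238 073 mm⁴.
Semicircular cap: semicircle r = 32.5, A = 1659.2 mm², y = 128.79 mm, Ī = 122 452 mm⁴.
Centroid: ȳ = ΣA·y / ΣA = 70.45 mm.
Transfer each piece to the horizontal centroidal axis using Ī + A·d² with d = y − 70.45:
  rectangular body: d = -12.95 mm → contributes +9 491 638 mm⁴
  semicircular cap: d = 58.343 mm → contributes +5 770 149 mm⁴
Total I = 15 261 786 mm⁴.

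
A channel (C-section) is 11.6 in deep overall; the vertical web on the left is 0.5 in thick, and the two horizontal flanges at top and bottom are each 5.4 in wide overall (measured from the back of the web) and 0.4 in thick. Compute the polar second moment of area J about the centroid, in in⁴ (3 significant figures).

J ≈ 213 in⁴

Decompose the section into non-overlapping parts with the origin at the bottom-left of its bounding rectangle.
Web: 0.5 × 11.6, A = 5.8 in², y = 5.8 in, Ī = 65.037 in⁴.
Top flange (beyond web): 4.9 × 0.4, A = 1.96 in², y = 11.4 in, Ī = 0.026133 in⁴.
Bottom flange (beyond web): 4.9 × 0.4, A = 1.96 in², y = 0.2 in, Ī = 0.026133 in⁴.
By symmetry the centroid is at mid-height, ȳ = 5.8 in.
Transfer each piece to the centroidal x-axis using Ī + A·d² with d = y − 5.8:
  web: d = 0 in → contributes +65.037 in⁴
  top flange (beyond web): d = 5.6 in → contributes +61.492 in⁴
  bottom flange (beyond web): d = -5.6 in → contributes +61.492 in⁴
Total I = 188.02 in⁴.
For the y-axis: x̄ = 1.3389 in.
Repeating about the centroidal y-axis gives I_y = 25.016 in⁴.
Polar second moment: J = I_x + I_y = 213.04 in⁴.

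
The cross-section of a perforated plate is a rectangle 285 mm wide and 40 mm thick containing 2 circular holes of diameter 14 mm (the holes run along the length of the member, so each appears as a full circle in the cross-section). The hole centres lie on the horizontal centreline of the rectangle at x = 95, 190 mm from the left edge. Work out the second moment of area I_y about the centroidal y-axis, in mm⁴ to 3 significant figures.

Split into non-overlapping primitives; take the origin at the lower-left of the bounding box.
Plate: 285 × 40, A = 11 400 mm², x = 142.5 mm, Ī = 77 163 750 mm⁴.
Hole 1 (subtracted): ⌀14, A = 153.94 mm², x = 95 mm, Ī = 1885.7 mm⁴.
Hole 2 (subtracted): ⌀14, A = 153.94 mm², x = 190 mm, Ī = 1885.7 mm⁴.
By symmetry the centroid is at mid-width, x̄ = 142.5 mm.
Transfer each piece to the centroidal y-axis using Ī + A·d² with d = x − 142.5:
  plate: d = 0 mm → contributes +77 163 750 mm⁴
  hole 1: d = -47.5 mm → contributes −349 208 mm⁴
  hole 2: d = 47.5 mm → contributes −349 208 mm⁴
Total I = 76 465 333 mm⁴.

I_y ≈ 7.65 × 10⁷ mm⁴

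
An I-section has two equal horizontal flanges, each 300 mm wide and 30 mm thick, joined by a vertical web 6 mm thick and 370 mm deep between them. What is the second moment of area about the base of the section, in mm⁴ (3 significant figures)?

I_base ≈ 1.68 × 10⁹ mm⁴

Break the section into simple shapes (no overlaps), measuring from the bottom-left corner of the bounding box.
Bottom flange: 300 × 30, A = 9 000 mm², y = 15 mm, Ī = 675 000 mm⁴.
Web: 6 × 370, A = 2 220 mm², y = 215 mm, Ī = 25 326 500 mm⁴.
Top flange: 300 × 30, A = 9 000 mm², y = 415 mm, Ī = 675 000 mm⁴.
Transfer each piece to the base of the section using Ī + A·d² with d = y − 0:
  bottom flange: d = 15 mm → contributes +2 700 000 mm⁴
  web: d = 215 mm → contributes +127 946 000 mm⁴
  top flange: d = 415 mm → contributes +1 550 700 000 mm⁴
Total I = 1 681 346 000 mm⁴.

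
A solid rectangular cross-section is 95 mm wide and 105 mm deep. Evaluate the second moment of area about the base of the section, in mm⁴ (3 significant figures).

I_base ≈ 3.67 × 10⁷ mm⁴

The section: 95 × 105, A = 9 975 mm², y = 52.5 mm, Ī = 9 164 531 mm⁴.
Transfer it to the base of the section using Ī + A·d² with d = y − 0:
  the section: d = 52.5 mm → contributes +36 658 125 mm⁴
Total I = 36 658 125 mm⁴.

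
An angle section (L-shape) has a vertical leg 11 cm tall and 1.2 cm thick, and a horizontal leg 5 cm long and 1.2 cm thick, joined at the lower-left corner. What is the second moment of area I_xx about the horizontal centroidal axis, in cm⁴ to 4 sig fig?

Treat the section as a set of non-overlapping primitives; coordinates are from the bounding-box lower-left.
Vertical leg: 1.2 × 11, A = 13.2 cm², y = 5.5 cm, Ī = 133.1 cm⁴.
Horizontal leg (remainder): 3.8 × 1.2, A = 4.56 cm², y = 0.6 cm, Ī = 0.5472 cm⁴.
Centroid: ȳ = ΣA·y / ΣA = 4.24189 cm.
Transfer each piece to the horizontal centroidal axis using Ī + A·d² with d = y − 4.24189:
  vertical leg: d = 1.25811 cm → contributes +153.993 cm⁴
  horizontal leg (remainder): d = -3.64189 cm → contributes +61.0282 cm⁴
Total I = 215.022 cm⁴.

I_xx ≈ 215.0 cm⁴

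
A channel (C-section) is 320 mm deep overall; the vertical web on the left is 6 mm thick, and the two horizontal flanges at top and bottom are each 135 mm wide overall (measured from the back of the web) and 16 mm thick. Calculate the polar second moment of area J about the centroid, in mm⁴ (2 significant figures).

J ≈ 1.2 × 10⁸ mm⁴

Break the section into simple shapes (no overlaps), measuring from the bottom-left corner of the bounding box.
Web: 6 × 320, A = 1 920 mm², y = 160 mm, Ī = 16 384 000 mm⁴.
Top flange (beyond web): 129 × 16, A = 2 064 mm², y = 312 mm, Ī = 44 032 mm⁴.
Bottom flange (beyond web): 129 × 16, A = 2 064 mm², y = 8 mm, Ī = 44 032 mm⁴.
By symmetry the centroid is at mid-height, ȳ = 160 mm.
Transfer each piece to the centroidal x-axis using Ī + A·d² with d = y − 160:
  web: d = 0 mm → contributes +16 384 000 mm⁴
  top flange (beyond web): d = 152 mm → contributes +47 730 688 mm⁴
  bottom flange (beyond web): d = -152 mm → contributes +47 730 688 mm⁴
Total I = 111 845 376 mm⁴.
For the y-axis: x̄ = 49.07 mm.
Repeating about the centroidal y-axis gives I_y = 11 701 121 mm⁴.
Polar second moment: J = I_x + I_y = 123 546 497 mm⁴.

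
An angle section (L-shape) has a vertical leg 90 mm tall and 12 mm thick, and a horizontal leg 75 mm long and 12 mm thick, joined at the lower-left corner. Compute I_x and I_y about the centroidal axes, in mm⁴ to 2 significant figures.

I_x ≈ 1.4 × 10⁶ mm⁴, I_y ≈ 8.9 × 10⁵ mm⁴

Decompose the section into non-overlapping parts with the origin at the bottom-left of its bounding rectangle.
Vertical leg: 12 × 90, A = 1 080 mm², y = 45 mm, Ī = 729 000 mm⁴.
Horizontal leg (remainder): 63 × 12, A = 756 mm², y = 6 mm, Ī = 9 072 mm⁴.
Centroid: ȳ = ΣA·y / ΣA = 28.94 mm.
Transfer each piece to the centroidal x-axis using Ī + A·d² with d = y − 28.94:
  vertical leg: d = 16.06 mm → contributes +1 007 517 mm⁴
  horizontal leg (remainder): d = -22.94 mm → contributes +406 953 mm⁴
Total I = 1 414 470 mm⁴.
For the y-axis: x̄ = 21.44 mm.
Repeating about the centroidal y-axis gives I_y = 888 375 mm⁴.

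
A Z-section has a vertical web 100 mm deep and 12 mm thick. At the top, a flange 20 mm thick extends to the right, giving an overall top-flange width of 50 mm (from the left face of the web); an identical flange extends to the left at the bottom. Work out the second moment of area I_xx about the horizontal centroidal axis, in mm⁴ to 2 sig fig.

I_xx ≈ 3.5 × 10⁶ mm⁴

Break the section into simple shapes (no overlaps), measuring from the bottom-left corner of the bounding box.
Web: 12 × 100, A = 1 200 mm², y = 50 mm, Ī = 1 000 000 mm⁴.
Top flange (beyond web): 38 × 20, A = 760 mm², y = 90 mm, Ī = 25 333 mm⁴.
Bottom flange (beyond web): 38 × 20, A = 760 mm², y = 10 mm, Ī = 25 333 mm⁴.
Centroid: ȳ = ΣA·y / ΣA = 50 mm.
Transfer each piece to the horizontal centroidal axis using Ī + A·d² with d = y − 50:
  web: d = 0 mm → contributes +1 000 000 mm⁴
  top flange (beyond web): d = 40 mm → contributes +1 241 333 mm⁴
  bottom flange (beyond web): d = -40 mm → contributes +1 241 333 mm⁴
Total I = 3 482 667 mm⁴.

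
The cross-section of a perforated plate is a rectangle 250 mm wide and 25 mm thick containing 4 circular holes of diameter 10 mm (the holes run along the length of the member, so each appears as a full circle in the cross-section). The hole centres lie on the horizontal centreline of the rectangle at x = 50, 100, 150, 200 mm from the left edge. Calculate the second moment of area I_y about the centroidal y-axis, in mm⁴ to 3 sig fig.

Break the section into simple shapes (no overlaps), measuring from the bottom-left corner of the bounding box.
Plate: 250 × 25, A = 6 250 mm², x = 125 mm, Ī = 32 552 083 mm⁴.
Hole 1 (subtracted): ⌀10, A = 78.54 mm², x = 50 mm, Ī = 490.87 mm⁴.
Hole 2 (subtracted): ⌀10, A = 78.54 mm², x = 100 mm, Ī = 490.87 mm⁴.
Hole 3 (subtracted): ⌀10, A = 78.54 mm², x = 150 mm, Ī = 490.87 mm⁴.
Hole 4 (subtracted): ⌀10, A = 78.54 mm², x = 200 mm, Ī = 490.87 mm⁴.
By symmetry the centroid is at mid-width, x̄ = 125 mm.
Transfer each piece to the centroidal y-axis using Ī + A·d² with d = x − 125:
  plate: d = 0 mm → contributes +32 552 083 mm⁴
  hole 1: d = -75 mm → contributes −442 277 mm⁴
  hole 2: d = -25 mm → contributes −49 578 mm⁴
  hole 3: d = 25 mm → contributes −49 578 mm⁴
  hole 4: d = 75 mm → contributes −442 277 mm⁴
Total I = 31 568 372 mm⁴.

I_y ≈ 3.16 × 10⁷ mm⁴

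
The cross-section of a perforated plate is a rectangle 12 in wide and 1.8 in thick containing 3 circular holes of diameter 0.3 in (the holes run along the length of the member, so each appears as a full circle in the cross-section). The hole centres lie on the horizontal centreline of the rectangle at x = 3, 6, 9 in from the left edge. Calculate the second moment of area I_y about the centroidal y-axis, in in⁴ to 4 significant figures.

I_y ≈ 257.9 in⁴

Decompose the section into non-overlapping parts with the origin at the bottom-left of its bounding rectangle.
Plate: 12 × 1.8, A = 21.6 in², x = 6 in, Ī = 259.2 in⁴.
Hole 1 (subtracted): ⌀0.3, A = 0.0706858 in², x = 3 in, Ī = 0.000397608 in⁴.
Hole 2 (subtracted): ⌀0.3, A = 0.0706858 in², x = 6 in, Ī = 0.000397608 in⁴.
Hole 3 (subtracted): ⌀0.3, A = 0.0706858 in², x = 9 in, Ī = 0.000397608 in⁴.
By symmetry the centroid is at mid-width, x̄ = 6 in.
Transfer each piece to the centroidal y-axis using Ī + A·d² with d = x − 6:
  plate: d = 0 in → contributes +259.2 in⁴
  hole 1: d = -3 in → contributes −0.63657 in⁴
  hole 2: d = 0 in → contributes −0.000397608 in⁴
  hole 3: d = 3 in → contributes −0.63657 in⁴
Total I = 257.926 in⁴.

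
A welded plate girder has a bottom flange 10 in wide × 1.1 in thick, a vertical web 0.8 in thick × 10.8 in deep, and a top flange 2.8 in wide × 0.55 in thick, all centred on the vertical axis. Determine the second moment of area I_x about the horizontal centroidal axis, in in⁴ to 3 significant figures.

Treat the section as a set of non-overlapping primitives; coordinates are from the bounding-box lower-left.
Bottom plate: 10 × 1.1, A = 11 in², y = 0.55 in, Ī = 1.1092 in⁴.
Web plate: 0.8 × 10.8, A = 8.64 in², y = 6.5 in, Ī = 83.981 in⁴.
Top plate: 2.8 × 0.55, A = 1.54 in², y = 12.175 in, Ī = 0.038821 in⁴.
Centroid: ȳ = ΣA·y / ΣA = 3.8225 in.
Transfer each piece to the horizontal centroidal axis using Ī + A·d² with d = y − 3.8225:
  bottom plate: d = -3.2725 in → contributes +118.91 in⁴
  web plate: d = 2.6775 in → contributes +145.92 in⁴
  top plate: d = 8.3525 in → contributes +107.48 in⁴
Total I = 372.31 in⁴.

I_x ≈ 372 in⁴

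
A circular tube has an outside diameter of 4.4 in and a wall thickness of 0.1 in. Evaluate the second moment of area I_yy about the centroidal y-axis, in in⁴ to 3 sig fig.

Treat the section as a set of non-overlapping primitives; coordinates are from the bounding-box lower-left.
Outer circle: ⌀4.4, A = 15.205 in², x = 2.2 in, Ī = 18.398 in⁴.
Bore (subtracted): ⌀4.2, A = 13.854 in², x = 2.2 in, Ī = 15.275 in⁴.
By symmetry the centroid is at mid-width, x̄ = 2.2 in.
All pieces are centred on the centroidal y-axis, so I = ΣĪ (holes subtracted) = 3.1239 in⁴.

I_yy ≈ 3.12 in⁴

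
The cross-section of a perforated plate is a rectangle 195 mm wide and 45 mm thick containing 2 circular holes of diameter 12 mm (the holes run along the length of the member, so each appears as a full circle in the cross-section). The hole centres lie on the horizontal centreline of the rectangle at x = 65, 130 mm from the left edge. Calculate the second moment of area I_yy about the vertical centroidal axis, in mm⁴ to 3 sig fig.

I_yy ≈ 2.76 × 10⁷ mm⁴

Treat the section as a set of non-overlapping primitives; coordinates are from the bounding-box lower-left.
Plate: 195 × 45, A = 8 775 mm², x = 97.5 mm, Ī = 27 805 781 mm⁴.
Hole 1 (subtracted): ⌀12, A = 113.1 mm², x = 65 mm, Ī = 1017.9 mm⁴.
Hole 2 (subtracted): ⌀12, A = 113.1 mm², x = 130 mm, Ī = 1017.9 mm⁴.
By symmetry the centroid is at mid-width, x̄ = 97.5 mm.
Transfer each piece to the vertical centroidal axis using Ī + A·d² with d = x − 97.5:
  plate: d = 0 mm → contributes +27 805 781 mm⁴
  hole 1: d = -32.5 mm → contributes −120 477 mm⁴
  hole 2: d = 32.5 mm → contributes −120 477 mm⁴
Total I = 27 564 827 mm⁴.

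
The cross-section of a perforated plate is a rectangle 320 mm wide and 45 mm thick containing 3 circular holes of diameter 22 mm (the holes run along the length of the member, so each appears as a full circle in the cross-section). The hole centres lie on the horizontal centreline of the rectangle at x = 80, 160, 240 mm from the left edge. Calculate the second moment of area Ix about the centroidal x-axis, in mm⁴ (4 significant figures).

Ix ≈ 2.396 × 10⁶ mm⁴

Decompose the section into non-overlapping parts with the origin at the bottom-left of its bounding rectangle.
Plate: 320 × 45, A = 14 400 mm², y = 22.5 mm, Ī = 2 430 000 mm⁴.
Hole 1 (subtracted): ⌀22, A = 380.133 mm², y = 22.5 mm, Ī = 11 499 mm⁴.
Hole 2 (subtracted): ⌀22, A = 380.133 mm², y = 22.5 mm, Ī = 11 499 mm⁴.
Hole 3 (subtracted): ⌀22, A = 380.133 mm², y = 22.5 mm, Ī = 11 499 mm⁴.
By symmetry the centroid is at mid-height, ȳ = 22.5 mm.
All pieces are centred on the centroidal x-axis, so I = ΣĪ (holes subtracted) = 2 395 503 mm⁴.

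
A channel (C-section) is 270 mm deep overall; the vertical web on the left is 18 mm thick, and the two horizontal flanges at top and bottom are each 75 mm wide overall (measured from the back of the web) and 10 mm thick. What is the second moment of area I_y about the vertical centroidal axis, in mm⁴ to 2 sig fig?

Decompose the section into non-overlapping parts with the origin at the bottom-left of its bounding rectangle.
Web: 18 × 270, A = 4 860 mm², x = 9 mm, Ī = 131 220 mm⁴.
Top flange (beyond web): 57 × 10, A = 570 mm², x = 46.5 mm, Ī = 154 328 mm⁴.
Bottom flange (beyond web): 57 × 10, A = 570 mm², x = 46.5 mm, Ī = 154 328 mm⁴.
Centroid: x̄ = ΣA·x / ΣA = 16.13 mm.
Transfer each piece to the vertical centroidal axis using Ī + A·d² with d = x − 16.13:
  web: d = -7.125 mm → contributes +377 941 mm⁴
  top flange (beyond web): d = 30.38 mm → contributes +680 233 mm⁴
  bottom flange (beyond web): d = 30.38 mm → contributes +680 233 mm⁴
Total I = 1 738 406 mm⁴.

I_y ≈ 1.7 × 10⁶ mm⁴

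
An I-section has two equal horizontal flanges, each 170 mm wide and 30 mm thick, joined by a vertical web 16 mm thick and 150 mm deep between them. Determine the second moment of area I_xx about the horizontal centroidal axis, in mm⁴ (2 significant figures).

I_xx ≈ 8.8 × 10⁷ mm⁴

Split into non-overlapping primitives; take the origin at the lower-left of the bounding box.
Bottom flange: 170 × 30, A = 5 100 mm², y = 15 mm, Ī = 382 500 mm⁴.
Web: 16 × 150, A = 2 400 mm², y = 105 mm, Ī = 4 500 000 mm⁴.
Top flange: 170 × 30, A = 5 100 mm², y = 195 mm, Ī = 382 500 mm⁴.
By symmetry the centroid is at mid-height, ȳ = 105 mm.
Transfer each piece to the horizontal centroidal axis using Ī + A·d² with d = y − 105:
  bottom flange: d = -90 mm → contributes +41 692 500 mm⁴
  web: d = 0 mm → contributes +4 500 000 mm⁴
  top flange: d = 90 mm → contributes +41 692 500 mm⁴
Total I = 87 885 000 mm⁴.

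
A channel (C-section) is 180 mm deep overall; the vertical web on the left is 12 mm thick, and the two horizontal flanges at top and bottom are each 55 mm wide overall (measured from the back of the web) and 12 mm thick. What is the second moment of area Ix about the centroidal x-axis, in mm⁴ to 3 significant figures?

Break the section into simple shapes (no overlaps), measuring from the bottom-left corner of the bounding box.
Web: 12 × 180, A = 2 160 mm², y = 90 mm, Ī = 5 832 000 mm⁴.
Top flange (beyond web): 43 × 12, A = 516 mm², y = 174 mm, Ī = 6 192 mm⁴.
Bottom flange (beyond web): 43 × 12, A = 516 mm², y = 6 mm, Ī = 6 192 mm⁴.
By symmetry the centroid is at mid-height, ȳ = 90 mm.
Transfer each piece to the centroidal x-axis using Ī + A·d² with d = y − 90:
  web: d = 0 mm → contributes +5 832 000 mm⁴
  top flange (beyond web): d = 84 mm → contributes +3 647 088 mm⁴
  bottom flange (beyond web): d = -84 mm → contributes +3 647 088 mm⁴
Total I = 13 126 176 mm⁴.

Ix ≈ 1.31 × 10⁷ mm⁴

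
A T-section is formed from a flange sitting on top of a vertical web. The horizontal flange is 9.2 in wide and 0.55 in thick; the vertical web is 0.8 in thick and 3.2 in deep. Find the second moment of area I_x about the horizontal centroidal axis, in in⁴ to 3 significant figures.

I_x ≈ 8.29 in⁴

Decompose the section into non-overlapping parts with the origin at the bottom-left of its bounding rectangle.
Flange: 9.2 × 0.55, A = 5.06 in², y = 3.475 in, Ī = 0.12755 in⁴.
Web: 0.8 × 3.2, A = 2.56 in², y = 1.6 in, Ī = 2.1845 in⁴.
Centroid: ȳ = ΣA·y / ΣA = 2.8451 in.
Transfer each piece to the horizontal centroidal axis using Ī + A·d² with d = y − 2.8451:
  flange: d = 0.62992 in → contributes +2.1354 in⁴
  web: d = -1.2451 in → contributes +6.1531 in⁴
Total I = 8.2885 in⁴.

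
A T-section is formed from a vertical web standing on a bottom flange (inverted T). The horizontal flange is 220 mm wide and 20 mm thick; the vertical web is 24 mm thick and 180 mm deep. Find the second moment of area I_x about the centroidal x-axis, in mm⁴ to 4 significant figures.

I_x ≈ 3.361 × 10⁷ mm⁴

Split into non-overlapping primitives; take the origin at the lower-left of the bounding box.
Flange: 220 × 20, A = 4 400 mm², y = 10 mm, Ī = 146 667 mm⁴.
Web: 24 × 180, A = 4 320 mm², y = 110 mm, Ī = 11 664 000 mm⁴.
Centroid: ȳ = ΣA·y / ΣA = 59.5413 mm.
Transfer each piece to the centroidal x-axis using Ī + A·d² with d = y − 59.5413:
  flange: d = -49.5413 mm → contributes +10 945 758 mm⁴
  web: d = 50.4587 mm → contributes +22 663 074 mm⁴
Total I = 33 608 832 mm⁴.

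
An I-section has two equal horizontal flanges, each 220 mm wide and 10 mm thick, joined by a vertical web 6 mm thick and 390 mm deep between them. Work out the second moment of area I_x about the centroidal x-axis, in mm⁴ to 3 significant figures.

Break the section into simple shapes (no overlaps), measuring from the bottom-left corner of the bounding box.
Bottom flange: 220 × 10, A = 2 200 mm², y = 5 mm, Ī = 18 333 mm⁴.
Web: 6 × 390, A = 2 340 mm², y = 205 mm, Ī = 29 659 500 mm⁴.
Top flange: 220 × 10, A = 2 200 mm², y = 405 mm, Ī = 18 333 mm⁴.
By symmetry the centroid is at mid-height, ȳ = 205 mm.
Transfer each piece to the centroidal x-axis using Ī + A·d² with d = y − 205:
  bottom flange: d = -200 mm → contributes +88 018 333 mm⁴
  web: d = 0 mm → contributes +29 659 500 mm⁴
  top flange: d = 200 mm → contributes +88 018 333 mm⁴
Total I = 205 696 167 mm⁴.

I_x ≈ 2.06 × 10⁸ mm⁴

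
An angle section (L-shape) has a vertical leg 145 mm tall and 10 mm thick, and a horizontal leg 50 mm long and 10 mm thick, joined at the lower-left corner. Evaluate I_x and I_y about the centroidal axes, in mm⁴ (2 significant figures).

I_x ≈ 4.0 × 10⁶ mm⁴, I_y ≈ 2.6 × 10⁵ mm⁴

Decompose the section into non-overlapping parts with the origin at the bottom-left of its bounding rectangle.
Vertical leg: 10 × 145, A = 1 450 mm², y = 72.5 mm, Ī = 2 540 521 mm⁴.
Horizontal leg (remainder): 40 × 10, A = 400 mm², y = 5 mm, Ī = 3 333 mm⁴.
Centroid: ȳ = ΣA·y / ΣA = 57.91 mm.
Transfer each piece to the centroidal x-axis using Ī + A·d² with d = y − 57.91:
  vertical leg: d = 14.59 mm → contributes +2 849 374 mm⁴
  horizontal leg (remainder): d = -52.91 mm → contributes +1 122 926 mm⁴
Total I = 3 972 300 mm⁴.
For the y-axis: x̄ = 10.41 mm.
Repeating about the centroidal y-axis gives I_y = 261 363 mm⁴.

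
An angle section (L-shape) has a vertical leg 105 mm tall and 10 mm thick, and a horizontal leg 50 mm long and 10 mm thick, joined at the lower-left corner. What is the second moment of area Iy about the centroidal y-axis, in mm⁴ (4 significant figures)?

Iy ≈ 2.431 × 10⁵ mm⁴

Break the section into simple shapes (no overlaps), measuring from the bottom-left corner of the bounding box.
Vertical leg: 10 × 105, A = 1 050 mm², x = 5 mm, Ī = 8 750 mm⁴.
Horizontal leg (remainder): 40 × 10, A = 400 mm², x = 30 mm, Ī = 53333.3 mm⁴.
Centroid: x̄ = ΣA·x / ΣA = 11.8966 mm.
Transfer each piece to the centroidal y-axis using Ī + A·d² with d = x − 11.8966:
  vertical leg: d = -6.89655 mm → contributes +58690.5 mm⁴
  horizontal leg (remainder): d = 18.1034 mm → contributes +184 427 mm⁴
Total I = 243 118 mm⁴.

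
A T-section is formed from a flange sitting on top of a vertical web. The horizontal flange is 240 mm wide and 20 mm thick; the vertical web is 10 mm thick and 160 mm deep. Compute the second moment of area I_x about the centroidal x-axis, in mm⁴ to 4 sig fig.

Split into non-overlapping primitives; take the origin at the lower-left of the bounding box.
Flange: 240 × 20, A = 4 800 mm², y = 170 mm, Ī = 160 000 mm⁴.
Web: 10 × 160, A = 1 600 mm², y = 80 mm, Ī = 3 413 333 mm⁴.
Centroid: ȳ = ΣA·y / ΣA = 147.5 mm.
Transfer each piece to the centroidal x-axis using Ī + A·d² with d = y − 147.5:
  flange: d = 22.5 mm → contributes +2 590 000 mm⁴
  web: d = -67.5 mm → contributes +10 703 333 mm⁴
Total I = 13 293 333 mm⁴.

I_x ≈ 1.329 × 10⁷ mm⁴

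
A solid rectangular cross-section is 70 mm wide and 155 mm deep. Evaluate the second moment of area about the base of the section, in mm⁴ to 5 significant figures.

I_base ≈ 8.6890 × 10⁷ mm⁴

The section: 70 × 155, A = 10 850 mm², y = 77.5 mm, Ī = 21 722 604 mm⁴.
Transfer it to the base of the section using Ī + A·d² with d = y − 0:
  the section: d = 77.5 mm → contributes +86 890 417 mm⁴
Total I = 86 890 417 mm⁴.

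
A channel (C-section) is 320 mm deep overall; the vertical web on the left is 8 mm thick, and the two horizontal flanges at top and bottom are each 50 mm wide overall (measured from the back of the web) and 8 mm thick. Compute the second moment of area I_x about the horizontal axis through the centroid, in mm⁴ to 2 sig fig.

Split into non-overlapping primitives; take the origin at the lower-left of the bounding box.
Web: 8 × 320, A = 2 560 mm², y = 160 mm, Ī = 21 845 333 mm⁴.
Top flange (beyond web): 42 × 8, A = 336 mm², y = 316 mm, Ī = 1 792 mm⁴.
Bottom flange (beyond web): 42 × 8, A = 336 mm², y = 4 mm, Ī = 1 792 mm⁴.
By symmetry the centroid is at mid-height, ȳ = 160 mm.
Transfer each piece to the horizontal axis through the centroid using Ī + A·d² with d = y − 160:
  web: d = 0 mm → contributes +21 845 333 mm⁴
  top flange (beyond web): d = 156 mm → contributes +8 178 688 mm⁴
  bottom flange (beyond web): d = -156 mm → contributes +8 178 688 mm⁴
Total I = 38 202 709 mm⁴.

I_x ≈ 3.8 × 10⁷ mm⁴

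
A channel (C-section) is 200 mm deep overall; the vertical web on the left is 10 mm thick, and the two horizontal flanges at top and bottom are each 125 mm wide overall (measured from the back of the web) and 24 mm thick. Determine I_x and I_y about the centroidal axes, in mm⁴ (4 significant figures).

I_x ≈ 4.968 × 10⁷ mm⁴, I_y ≈ 1.183 × 10⁷ mm⁴

Decompose the section into non-overlapping parts with the origin at the bottom-left of its bounding rectangle.
Web: 10 × 200, A = 2 000 mm², y = 100 mm, Ī = 6 666 667 mm⁴.
Top flange (beyond web): 115 × 24, A = 2 760 mm², y = 188 mm, Ī = 132 480 mm⁴.
Bottom flange (beyond web): 115 × 24, A = 2 760 mm², y = 12 mm, Ī = 132 480 mm⁴.
By symmetry the centroid is at mid-height, ȳ = 100 mm.
Transfer each piece to the centroidal x-axis using Ī + A·d² with d = y − 100:
  web: d = 0 mm → contributes +6 666 667 mm⁴
  top flange (beyond web): d = 88 mm → contributes +21 505 920 mm⁴
  bottom flange (beyond web): d = -88 mm → contributes +21 505 920 mm⁴
Total I = 49 678 507 mm⁴.
For the y-axis: x̄ = 50.8777 mm.
Repeating about the centroidal y-axis gives I_y = 11 834 874 mm⁴.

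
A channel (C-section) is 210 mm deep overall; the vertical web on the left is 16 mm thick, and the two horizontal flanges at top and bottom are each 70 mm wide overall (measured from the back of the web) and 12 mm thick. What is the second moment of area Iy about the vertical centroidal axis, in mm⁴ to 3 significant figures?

Iy ≈ 1.53 × 10⁶ mm⁴

Decompose the section into non-overlapping parts with the origin at the bottom-left of its bounding rectangle.
Web: 16 × 210, A = 3 360 mm², x = 8 mm, Ī = 71 680 mm⁴.
Top flange (beyond web): 54 × 12, A = 648 mm², x = 43 mm, Ī = 157 464 mm⁴.
Bottom flange (beyond web): 54 × 12, A = 648 mm², x = 43 mm, Ī = 157 464 mm⁴.
Centroid: x̄ = ΣA·x / ΣA = 17.742 mm.
Transfer each piece to the vertical centroidal axis using Ī + A·d² with d = x − 17.742:
  web: d = -9.7423 mm → contributes +390 584 mm⁴
  top flange (beyond web): d = 25.258 mm → contributes +570 858 mm⁴
  bottom flange (beyond web): d = 25.258 mm → contributes +570 858 mm⁴
Total I = 1 532 299 mm⁴.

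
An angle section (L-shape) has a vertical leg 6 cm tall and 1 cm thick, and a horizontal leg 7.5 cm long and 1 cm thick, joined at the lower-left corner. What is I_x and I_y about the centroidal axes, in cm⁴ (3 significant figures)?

Treat the section as a set of non-overlapping primitives; coordinates are from the bounding-box lower-left.
Vertical leg: 1 × 6, A = 6 cm², y = 3 cm, Ī = 18 cm⁴.
Horizontal leg (remainder): 6.5 × 1, A = 6.5 cm², y = 0.5 cm, Ī = 0.54167 cm⁴.
Centroid: ȳ = ΣA·y / ΣA = 1.7 cm.
Transfer each piece to the centroidal x-axis using Ī + A·d² with d = y − 1.7:
  vertical leg: d = 1.3 cm → contributes +28.14 cm⁴
  horizontal leg (remainder): d = -1.2 cm → contributes +9.9017 cm⁴
Total I = 38.042 cm⁴.
For the y-axis: x̄ = 2.45 cm.
Repeating about the centroidal y-axis gives I_y = 67.26 cm⁴.

I_x ≈ 38.0 cm⁴, I_y ≈ 67.3 cm⁴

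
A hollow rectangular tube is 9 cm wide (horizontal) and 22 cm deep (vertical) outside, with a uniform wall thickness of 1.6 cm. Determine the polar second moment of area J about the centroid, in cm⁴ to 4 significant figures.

Treat the section as a set of non-overlapping primitives; coordinates are from the bounding-box lower-left.
Outer rectangle: 9 × 22, A = 198 cm², y = 11 cm, Ī = 7 986 cm⁴.
Inner void (subtracted): 5.8 × 18.8, A = 109.04 cm², y = 11 cm, Ī = 3211.59 cm⁴.
By symmetry the centroid is at mid-height, ȳ = 11 cm.
All pieces are centred on the centroidal x-axis, so I = ΣĪ (holes subtracted) = 4774.41 cm⁴.
Repeating about the centroidal y-axis gives I_y = 1030.82 cm⁴.
Polar second moment: J = I_x + I_y = 5805.23 cm⁴.

J ≈ 5805 cm⁴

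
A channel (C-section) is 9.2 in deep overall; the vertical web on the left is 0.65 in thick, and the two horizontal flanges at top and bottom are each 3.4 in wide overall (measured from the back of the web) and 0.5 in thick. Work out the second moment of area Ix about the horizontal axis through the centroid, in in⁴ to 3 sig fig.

Treat the section as a set of non-overlapping primitives; coordinates are from the bounding-box lower-left.
Web: 0.65 × 9.2, A = 5.98 in², y = 4.6 in, Ī = 42.179 in⁴.
Top flange (beyond web): 2.75 × 0.5, A = 1.375 in², y = 8.95 in, Ī = 0.028646 in⁴.
Bottom flange (beyond web): 2.75 × 0.5, A = 1.375 in², y = 0.25 in, Ī = 0.028646 in⁴.
By symmetry the centroid is at mid-height, ȳ = 4.6 in.
Transfer each piece to the horizontal axis through the centroid using Ī + A·d² with d = y − 4.6:
  web: d = 0 in → contributes +42.179 in⁴
  top flange (beyond web): d = 4.35 in → contributes +26.047 in⁴
  bottom flange (beyond web): d = -4.35 in → contributes +26.047 in⁴
Total I = 94.273 in⁴.

Ix ≈ 94.3 in⁴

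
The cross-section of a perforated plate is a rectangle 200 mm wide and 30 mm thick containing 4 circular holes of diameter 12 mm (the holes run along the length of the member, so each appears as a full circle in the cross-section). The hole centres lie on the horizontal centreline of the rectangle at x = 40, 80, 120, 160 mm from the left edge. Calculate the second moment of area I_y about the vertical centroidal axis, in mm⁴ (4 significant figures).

Decompose the section into non-overlapping parts with the origin at the bottom-left of its bounding rectangle.
Plate: 200 × 30, A = 6 000 mm², x = 100 mm, Ī = 20 000 000 mm⁴.
Hole 1 (subtracted): ⌀12, A = 113.097 mm², x = 40 mm, Ī = 1017.88 mm⁴.
Hole 2 (subtracted): ⌀12, A = 113.097 mm², x = 80 mm, Ī = 1017.88 mm⁴.
Hole 3 (subtracted): ⌀12, A = 113.097 mm², x = 120 mm, Ī = 1017.88 mm⁴.
Hole 4 (subtracted): ⌀12, A = 113.097 mm², x = 160 mm, Ī = 1017.88 mm⁴.
By symmetry the centroid is at mid-width, x̄ = 100 mm.
Transfer each piece to the vertical centroidal axis using Ī + A·d² with d = x − 100:
  plate: d = 0 mm → contributes +20 000 000 mm⁴
  hole 1: d = -60 mm → contributes −408 168 mm⁴
  hole 2: d = -20 mm → contributes −46256.8 mm⁴
  hole 3: d = 20 mm → contributes −46256.8 mm⁴
  hole 4: d = 60 mm → contributes −408 168 mm⁴
Total I = 19 091 150 mm⁴.

I_y ≈ 1.909 × 10⁷ mm⁴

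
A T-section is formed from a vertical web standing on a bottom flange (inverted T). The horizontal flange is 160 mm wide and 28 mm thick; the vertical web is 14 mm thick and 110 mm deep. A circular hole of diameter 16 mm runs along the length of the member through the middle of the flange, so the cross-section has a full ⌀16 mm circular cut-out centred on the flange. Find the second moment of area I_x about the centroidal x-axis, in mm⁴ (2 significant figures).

Break the section into simple shapes (no overlaps), measuring from the bottom-left corner of the bounding box.
Flange: 160 × 28, A = 4 480 mm², y = 14 mm, Ī = 292 693 mm⁴.
Web: 14 × 110, A = 1 540 mm², y = 83 mm, Ī = 1 552 833 mm⁴.
Hole (subtracted): ⌀16, A = 201.1 mm², y = 14 mm, Ī = 3 217 mm⁴.
Centroid: ȳ = ΣA·y / ΣA = 32.26 mm.
Transfer each piece to the centroidal x-axis using Ī + A·d² with d = y − 32.26:
  flange: d = -18.26 mm → contributes +1 786 623 mm⁴
  web: d = 50.74 mm → contributes +5 517 470 mm⁴
  hole: d = -18.26 mm → contributes −70 264 mm⁴
Total I = 7 233 829 mm⁴.

I_x ≈ 7.2 × 10⁶ mm⁴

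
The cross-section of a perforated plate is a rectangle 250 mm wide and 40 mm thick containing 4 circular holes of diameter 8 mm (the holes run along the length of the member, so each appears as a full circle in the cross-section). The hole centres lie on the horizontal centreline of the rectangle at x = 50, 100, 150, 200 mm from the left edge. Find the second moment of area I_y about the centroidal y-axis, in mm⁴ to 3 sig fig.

I_y ≈ 5.15 × 10⁷ mm⁴

Break the section into simple shapes (no overlaps), measuring from the bottom-left corner of the bounding box.
Plate: 250 × 40, A = 10 000 mm², x = 125 mm, Ī = 52 083 333 mm⁴.
Hole 1 (subtracted): ⌀8, A = 50.265 mm², x = 50 mm, Ī = 201.06 mm⁴.
Hole 2 (subtracted): ⌀8, A = 50.265 mm², x = 100 mm, Ī = 201.06 mm⁴.
Hole 3 (subtracted): ⌀8, A = 50.265 mm², x = 150 mm, Ī = 201.06 mm⁴.
Hole 4 (subtracted): ⌀8, A = 50.265 mm², x = 200 mm, Ī = 201.06 mm⁴.
By symmetry the centroid is at mid-width, x̄ = 125 mm.
Transfer each piece to the centroidal y-axis using Ī + A·d² with d = x − 125:
  plate: d = 0 mm → contributes +52 083 333 mm⁴
  hole 1: d = -75 mm → contributes −282 944 mm⁴
  hole 2: d = -25 mm → contributes −31 617 mm⁴
  hole 3: d = 25 mm → contributes −31 617 mm⁴
  hole 4: d = 75 mm → contributes −282 944 mm⁴
Total I = 51 454 211 mm⁴.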